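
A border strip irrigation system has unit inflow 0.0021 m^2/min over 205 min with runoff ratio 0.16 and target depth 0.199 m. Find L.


L = q*t/((1+r)*Z)
L = 0.0021*205/((1+0.16)*0.199)
L = 0.4305/0.23084

1.8649 m


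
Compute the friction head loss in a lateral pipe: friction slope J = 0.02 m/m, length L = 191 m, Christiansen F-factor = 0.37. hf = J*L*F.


hf = J * L * F = 0.02 * 191 * 0.37 = 1.4134 m

1.4134 m


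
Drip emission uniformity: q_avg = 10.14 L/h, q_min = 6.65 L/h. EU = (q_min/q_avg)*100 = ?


EU = (q_min/q_avg)*100 = (6.65/10.14)*100 = 65.5819%

65.5819 %


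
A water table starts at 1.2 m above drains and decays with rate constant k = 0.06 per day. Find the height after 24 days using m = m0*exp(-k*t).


m = m0 * exp(-k*t)
m = 1.2 * exp(-0.06 * 24)
m = 1.2 * exp(-1.4400)

0.2843 m


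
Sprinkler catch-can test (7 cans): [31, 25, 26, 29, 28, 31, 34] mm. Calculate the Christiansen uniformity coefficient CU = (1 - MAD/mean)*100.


mean = 29.142857 mm
MAD = 2.448980 mm
CU = (1 - 2.448980/29.142857)*100

91.5966 %


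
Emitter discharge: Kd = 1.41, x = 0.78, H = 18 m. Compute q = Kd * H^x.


q = Kd * H^x = 1.41 * 18^0.78 = 1.41 * 9.530431

13.4379 L/h


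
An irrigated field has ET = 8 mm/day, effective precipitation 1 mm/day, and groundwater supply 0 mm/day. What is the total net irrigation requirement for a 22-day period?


Daily deficit = ET - Pe - GW = 8 - 1 - 0 = 7 mm/day
NIR = 7 * 22 = 154 mm

154.0000 mm


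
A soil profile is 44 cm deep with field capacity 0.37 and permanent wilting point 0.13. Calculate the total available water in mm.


AWC = (FC - PWP) * d * 10
AWC = (0.37 - 0.13) * 44 * 10
AWC = 0.2400 * 44 * 10

105.6000 mm


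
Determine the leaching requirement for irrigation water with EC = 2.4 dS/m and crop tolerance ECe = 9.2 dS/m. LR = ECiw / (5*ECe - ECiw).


LR = ECiw / (5*ECe - ECiw)
LR = 2.4 / (5*9.2 - 2.4)
LR = 2.4 / 43.6000

0.0550


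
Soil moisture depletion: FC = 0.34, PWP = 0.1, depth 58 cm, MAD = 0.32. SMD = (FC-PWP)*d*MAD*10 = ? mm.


SMD = (FC - PWP) * d * MAD * 10
SMD = (0.34 - 0.1) * 58 * 0.32 * 10
SMD = 0.2400 * 58 * 0.32 * 10

44.5440 mm


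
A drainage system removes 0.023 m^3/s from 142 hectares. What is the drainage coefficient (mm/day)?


DC = Q * 86400 / (A * 10000) * 1000
DC = 0.023 * 86400 / (142 * 10000) * 1000
DC = 1987200.0000 / 1420000

1.3994 mm/day


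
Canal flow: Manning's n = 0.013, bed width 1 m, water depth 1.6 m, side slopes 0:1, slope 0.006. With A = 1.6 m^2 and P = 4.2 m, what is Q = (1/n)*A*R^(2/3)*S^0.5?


R = A/P = 1.6/4.2 = 0.380952
Q = (1/0.013) * 1.6 * 0.380952^(2/3) * 0.006^0.5

5.0099 m^3/s


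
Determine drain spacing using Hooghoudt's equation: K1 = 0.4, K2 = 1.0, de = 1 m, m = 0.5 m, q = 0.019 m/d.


S^2 = 8*K2*de*m/q + 4*K1*m^2/q
S^2 = 8*1.0*1*0.5/0.019 + 4*0.4*0.5^2/0.019
S = sqrt(231.5789)

15.2177 m


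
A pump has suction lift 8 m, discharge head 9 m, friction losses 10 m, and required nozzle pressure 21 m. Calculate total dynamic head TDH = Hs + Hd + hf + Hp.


TDH = Hs + Hd + hf + Hp = 8 + 9 + 10 + 21 = 48

48 m


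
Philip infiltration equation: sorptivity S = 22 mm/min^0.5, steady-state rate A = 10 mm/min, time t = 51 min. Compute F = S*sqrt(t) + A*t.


F = S*sqrt(t) + A*t
F = 22*sqrt(51) + 10*51
F = 22*7.141428 + 510

667.1114 mm


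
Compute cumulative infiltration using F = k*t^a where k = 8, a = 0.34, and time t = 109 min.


F = k * t^a = 8 * 109^0.34
F = 8 * 4.928616

39.4289 mm


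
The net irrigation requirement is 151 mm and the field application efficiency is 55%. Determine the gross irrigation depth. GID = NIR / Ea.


Ea = 55% = 0.55
GID = NIR / Ea = 151 / 0.55 = 274.5455 mm

274.5455 mm


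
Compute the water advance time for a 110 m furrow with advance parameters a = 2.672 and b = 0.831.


t = (L/a)^(1/b)
t = (110/2.672)^(1/0.831)
t = 41.167665^(1/0.831)

87.6814 min


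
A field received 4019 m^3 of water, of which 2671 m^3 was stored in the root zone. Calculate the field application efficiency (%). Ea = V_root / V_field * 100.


Ea = V_root / V_field * 100 = 2671 / 4019 * 100 = 66.4593%

66.4593 %


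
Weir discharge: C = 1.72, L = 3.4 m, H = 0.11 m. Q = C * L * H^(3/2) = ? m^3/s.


Q = C * L * H^(3/2) = 1.72 * 3.4 * 0.11^1.5 = 1.72 * 3.4 * 0.036483

0.2134 m^3/s


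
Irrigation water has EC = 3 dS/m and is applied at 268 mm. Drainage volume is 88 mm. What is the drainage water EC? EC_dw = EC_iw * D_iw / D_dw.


EC_dw = EC_iw * D_iw / D_dw
EC_dw = 3 * 268 / 88
EC_dw = 804 / 88

9.1364 dS/m


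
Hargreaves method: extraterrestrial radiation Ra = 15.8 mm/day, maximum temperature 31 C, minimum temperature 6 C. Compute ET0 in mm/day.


Tmean = (Tmax + Tmin)/2 = (31 + 6)/2 = 18.5
ET0 = 0.0023 * 15.8 * (18.5 + 17.8) * sqrt(31 - 6)
ET0 = 0.0023 * 15.8 * 36.3 * 5.000000

6.5957 mm/day


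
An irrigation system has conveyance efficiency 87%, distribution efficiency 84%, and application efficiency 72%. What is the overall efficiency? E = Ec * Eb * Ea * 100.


Ec = 0.87, Eb = 0.84, Ea = 0.72
E = 0.87 * 0.84 * 0.72 * 100 = 52.6176%

52.6176 %


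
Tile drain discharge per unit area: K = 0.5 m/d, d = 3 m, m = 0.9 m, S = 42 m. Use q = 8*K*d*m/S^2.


q = 8*K*d*m/S^2
q = 8*0.5*3*0.9/42^2
q = 10.8000 / 1764

0.0061 m/d


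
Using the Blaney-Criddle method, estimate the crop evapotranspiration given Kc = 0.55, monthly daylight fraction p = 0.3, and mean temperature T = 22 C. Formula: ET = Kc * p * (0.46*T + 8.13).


ET = Kc * p * (0.46*T + 8.13)
ET = 0.55 * 0.3 * (0.46*22 + 8.13)
ET = 0.55 * 0.3 * 18.2500

3.0112 mm/day


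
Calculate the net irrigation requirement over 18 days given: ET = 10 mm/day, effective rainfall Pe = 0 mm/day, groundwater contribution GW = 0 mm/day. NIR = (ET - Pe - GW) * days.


Daily deficit = ET - Pe - GW = 10 - 0 - 0 = 10 mm/day
NIR = 10 * 18 = 180 mm

180.0000 mm


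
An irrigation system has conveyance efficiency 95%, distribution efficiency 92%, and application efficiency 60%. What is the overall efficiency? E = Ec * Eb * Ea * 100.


Ec = 0.95, Eb = 0.92, Ea = 0.6
E = 0.95 * 0.92 * 0.6 * 100 = 52.4400%

52.4400 %


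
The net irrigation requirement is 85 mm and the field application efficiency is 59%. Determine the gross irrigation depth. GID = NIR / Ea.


Ea = 59% = 0.59
GID = NIR / Ea = 85 / 0.59 = 144.0678 mm

144.0678 mm


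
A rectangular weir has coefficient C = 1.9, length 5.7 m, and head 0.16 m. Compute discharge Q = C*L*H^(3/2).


Q = C * L * H^(3/2) = 1.9 * 5.7 * 0.16^1.5 = 1.9 * 5.7 * 0.064000

0.6931 m^3/s


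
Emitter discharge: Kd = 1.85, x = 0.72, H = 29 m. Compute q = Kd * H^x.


q = Kd * H^x = 1.85 * 29^0.72 = 1.85 * 11.296049

20.8977 L/h


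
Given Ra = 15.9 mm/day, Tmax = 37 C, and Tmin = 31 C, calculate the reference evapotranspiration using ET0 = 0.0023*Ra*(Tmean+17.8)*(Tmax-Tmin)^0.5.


Tmean = (Tmax + Tmin)/2 = (37 + 31)/2 = 34.0
ET0 = 0.0023 * 15.9 * (34.0 + 17.8) * sqrt(37 - 31)
ET0 = 0.0023 * 15.9 * 51.8 * 2.449490

4.6401 mm/day


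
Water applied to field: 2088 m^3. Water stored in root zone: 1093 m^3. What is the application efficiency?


Ea = V_root / V_field * 100 = 1093 / 2088 * 100 = 52.3467%

52.3467 %


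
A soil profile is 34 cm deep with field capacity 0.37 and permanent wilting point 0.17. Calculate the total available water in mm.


AWC = (FC - PWP) * d * 10
AWC = (0.37 - 0.17) * 34 * 10
AWC = 0.2000 * 34 * 10

68.0000 mm


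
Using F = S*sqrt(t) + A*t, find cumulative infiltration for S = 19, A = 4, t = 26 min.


F = S*sqrt(t) + A*t
F = 19*sqrt(26) + 4*26
F = 19*5.099020 + 104

200.8814 mm


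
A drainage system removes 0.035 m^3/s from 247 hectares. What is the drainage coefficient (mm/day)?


DC = Q * 86400 / (A * 10000) * 1000
DC = 0.035 * 86400 / (247 * 10000) * 1000
DC = 3024000.0000 / 2470000

1.2243 mm/day


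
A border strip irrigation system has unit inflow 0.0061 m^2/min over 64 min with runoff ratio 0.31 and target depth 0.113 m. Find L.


L = q*t/((1+r)*Z)
L = 0.0061*64/((1+0.31)*0.113)
L = 0.3904/0.14803

2.6373 m


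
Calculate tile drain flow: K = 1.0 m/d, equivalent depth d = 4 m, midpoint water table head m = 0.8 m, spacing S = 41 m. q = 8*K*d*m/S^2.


q = 8*K*d*m/S^2
q = 8*1.0*4*0.8/41^2
q = 25.6000 / 1681

0.0152 m/d


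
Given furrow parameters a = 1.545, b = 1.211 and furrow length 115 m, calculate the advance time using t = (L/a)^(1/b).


t = (L/a)^(1/b)
t = (115/1.545)^(1/1.211)
t = 74.433657^(1/1.211)

35.1269 min


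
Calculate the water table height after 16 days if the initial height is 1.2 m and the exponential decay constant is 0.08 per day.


m = m0 * exp(-k*t)
m = 1.2 * exp(-0.08 * 16)
m = 1.2 * exp(-1.2800)

0.3336 m


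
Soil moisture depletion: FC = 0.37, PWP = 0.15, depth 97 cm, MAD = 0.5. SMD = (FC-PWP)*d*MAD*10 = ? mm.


SMD = (FC - PWP) * d * MAD * 10
SMD = (0.37 - 0.15) * 97 * 0.5 * 10
SMD = 0.2200 * 97 * 0.5 * 10

106.7000 mm


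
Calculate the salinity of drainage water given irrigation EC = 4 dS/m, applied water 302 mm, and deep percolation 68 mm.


EC_dw = EC_iw * D_iw / D_dw
EC_dw = 4 * 302 / 68
EC_dw = 1208 / 68

17.7647 dS/m


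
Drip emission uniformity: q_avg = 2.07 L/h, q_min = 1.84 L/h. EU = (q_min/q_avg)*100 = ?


EU = (q_min/q_avg)*100 = (1.84/2.07)*100 = 88.8889%

88.8889 %


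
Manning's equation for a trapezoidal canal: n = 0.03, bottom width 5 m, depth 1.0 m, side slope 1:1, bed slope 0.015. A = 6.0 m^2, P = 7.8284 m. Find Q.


R = A/P = 6.0/7.8284 = 0.766440
Q = (1/0.03) * 6.0 * 0.766440^(2/3) * 0.015^0.5

20.5145 m^3/s


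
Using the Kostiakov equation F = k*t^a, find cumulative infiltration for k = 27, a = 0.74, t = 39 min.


F = k * t^a = 27 * 39^0.74
F = 27 * 15.044848

406.2109 mm


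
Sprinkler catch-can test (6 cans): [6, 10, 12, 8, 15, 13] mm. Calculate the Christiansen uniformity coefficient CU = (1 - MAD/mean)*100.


mean = 10.666667 mm
MAD = 2.666667 mm
CU = (1 - 2.666667/10.666667)*100

75.0000 %


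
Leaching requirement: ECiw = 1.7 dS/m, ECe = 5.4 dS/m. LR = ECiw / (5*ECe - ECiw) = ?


LR = ECiw / (5*ECe - ECiw)
LR = 1.7 / (5*5.4 - 1.7)
LR = 1.7 / 25.3000

0.0672


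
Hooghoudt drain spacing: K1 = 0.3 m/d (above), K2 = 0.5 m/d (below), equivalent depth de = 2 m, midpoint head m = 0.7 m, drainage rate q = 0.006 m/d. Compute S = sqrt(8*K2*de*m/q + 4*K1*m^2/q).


S^2 = 8*K2*de*m/q + 4*K1*m^2/q
S^2 = 8*0.5*2*0.7/0.006 + 4*0.3*0.7^2/0.006
S = sqrt(1031.3333)

32.1144 m


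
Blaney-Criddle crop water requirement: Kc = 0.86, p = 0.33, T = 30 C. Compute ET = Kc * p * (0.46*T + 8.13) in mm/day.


ET = Kc * p * (0.46*T + 8.13)
ET = 0.86 * 0.33 * (0.46*30 + 8.13)
ET = 0.86 * 0.33 * 21.9300

6.2237 mm/day


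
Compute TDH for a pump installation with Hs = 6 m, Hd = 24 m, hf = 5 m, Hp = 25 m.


TDH = Hs + Hd + hf + Hp = 6 + 24 + 5 + 25 = 60

60 m


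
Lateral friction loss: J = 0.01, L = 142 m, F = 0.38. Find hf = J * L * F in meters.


hf = J * L * F = 0.01 * 142 * 0.38 = 0.5396 m

0.5396 m


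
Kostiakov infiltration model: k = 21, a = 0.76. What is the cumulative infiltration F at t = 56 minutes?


F = k * t^a = 21 * 56^0.76
F = 21 * 21.311936

447.5507 mm


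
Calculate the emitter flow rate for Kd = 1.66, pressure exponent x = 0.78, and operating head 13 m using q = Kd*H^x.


q = Kd * H^x = 1.66 * 13^0.78 = 1.66 * 7.393938

12.2739 L/h


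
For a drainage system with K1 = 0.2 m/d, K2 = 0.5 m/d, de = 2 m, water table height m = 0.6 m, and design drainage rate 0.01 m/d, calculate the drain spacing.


S^2 = 8*K2*de*m/q + 4*K1*m^2/q
S^2 = 8*0.5*2*0.6/0.01 + 4*0.2*0.6^2/0.01
S = sqrt(508.8000)

22.5566 m


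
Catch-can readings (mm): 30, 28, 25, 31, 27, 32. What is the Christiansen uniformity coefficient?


mean = 28.833333 mm
MAD = 2.166667 mm
CU = (1 - 2.166667/28.833333)*100

92.4855 %


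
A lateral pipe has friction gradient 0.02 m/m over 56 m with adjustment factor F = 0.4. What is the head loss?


hf = J * L * F = 0.02 * 56 * 0.4 = 0.4480 m

0.4480 m


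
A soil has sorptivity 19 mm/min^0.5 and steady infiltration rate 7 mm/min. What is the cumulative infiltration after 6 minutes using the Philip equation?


F = S*sqrt(t) + A*t
F = 19*sqrt(6) + 7*6
F = 19*2.449490 + 42

88.5403 mm


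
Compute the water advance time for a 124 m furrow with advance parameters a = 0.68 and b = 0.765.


t = (L/a)^(1/b)
t = (124/0.68)^(1/0.765)
t = 182.352941^(1/0.765)

902.4882 min


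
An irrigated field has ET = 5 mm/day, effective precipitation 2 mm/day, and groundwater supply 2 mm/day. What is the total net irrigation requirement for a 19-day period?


Daily deficit = ET - Pe - GW = 5 - 2 - 2 = 1 mm/day
NIR = 1 * 19 = 19 mm

19.0000 mm


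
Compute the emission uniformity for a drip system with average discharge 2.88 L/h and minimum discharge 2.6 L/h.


EU = (q_min/q_avg)*100 = (2.6/2.88)*100 = 90.2778%

90.2778 %


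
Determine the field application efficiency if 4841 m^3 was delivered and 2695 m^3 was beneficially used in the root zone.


Ea = V_root / V_field * 100 = 2695 / 4841 * 100 = 55.6703%

55.6703 %


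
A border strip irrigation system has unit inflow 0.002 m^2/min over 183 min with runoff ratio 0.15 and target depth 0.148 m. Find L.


L = q*t/((1+r)*Z)
L = 0.002*183/((1+0.15)*0.148)
L = 0.366/0.1702

2.1504 m


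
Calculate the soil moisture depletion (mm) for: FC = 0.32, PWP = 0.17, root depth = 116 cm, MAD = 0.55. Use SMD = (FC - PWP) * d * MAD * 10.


SMD = (FC - PWP) * d * MAD * 10
SMD = (0.32 - 0.17) * 116 * 0.55 * 10
SMD = 0.1500 * 116 * 0.55 * 10

95.7000 mm


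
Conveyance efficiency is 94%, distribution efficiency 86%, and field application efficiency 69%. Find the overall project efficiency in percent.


Ec = 0.94, Eb = 0.86, Ea = 0.69
E = 0.94 * 0.86 * 0.69 * 100 = 55.7796%

55.7796 %


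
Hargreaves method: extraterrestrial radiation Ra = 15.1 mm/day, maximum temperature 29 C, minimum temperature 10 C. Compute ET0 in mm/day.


Tmean = (Tmax + Tmin)/2 = (29 + 10)/2 = 19.5
ET0 = 0.0023 * 15.1 * (19.5 + 17.8) * sqrt(29 - 10)
ET0 = 0.0023 * 15.1 * 37.3 * 4.358899

5.6466 mm/day


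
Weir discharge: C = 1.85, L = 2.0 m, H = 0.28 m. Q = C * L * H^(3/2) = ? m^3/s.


Q = C * L * H^(3/2) = 1.85 * 2.0 * 0.28^1.5 = 1.85 * 2.0 * 0.148162

0.5482 m^3/s


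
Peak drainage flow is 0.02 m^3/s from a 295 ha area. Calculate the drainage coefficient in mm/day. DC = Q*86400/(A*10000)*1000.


DC = Q * 86400 / (A * 10000) * 1000
DC = 0.02 * 86400 / (295 * 10000) * 1000
DC = 1728000.0000 / 2950000

0.5858 mm/day


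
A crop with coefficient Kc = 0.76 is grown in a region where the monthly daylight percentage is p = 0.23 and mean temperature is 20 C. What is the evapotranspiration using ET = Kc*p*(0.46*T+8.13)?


ET = Kc * p * (0.46*T + 8.13)
ET = 0.76 * 0.23 * (0.46*20 + 8.13)
ET = 0.76 * 0.23 * 17.3300

3.0293 mm/day


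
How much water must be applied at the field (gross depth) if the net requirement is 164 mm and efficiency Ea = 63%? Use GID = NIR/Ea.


Ea = 63% = 0.63
GID = NIR / Ea = 164 / 0.63 = 260.3175 mm

260.3175 mm


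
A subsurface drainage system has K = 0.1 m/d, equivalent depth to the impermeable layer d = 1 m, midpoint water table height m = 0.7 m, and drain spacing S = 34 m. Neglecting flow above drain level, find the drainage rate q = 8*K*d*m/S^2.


q = 8*K*d*m/S^2
q = 8*0.1*1*0.7/34^2
q = 0.5600 / 1156

4.8443e-04 m/d


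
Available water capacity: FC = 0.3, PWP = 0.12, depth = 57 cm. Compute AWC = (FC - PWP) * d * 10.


AWC = (FC - PWP) * d * 10
AWC = (0.3 - 0.12) * 57 * 10
AWC = 0.1800 * 57 * 10

102.6000 mm


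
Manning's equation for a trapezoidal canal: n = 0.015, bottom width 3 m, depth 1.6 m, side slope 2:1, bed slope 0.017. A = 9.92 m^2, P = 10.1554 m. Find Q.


R = A/P = 9.92/10.1554 = 0.976820
Q = (1/0.015) * 9.92 * 0.976820^(2/3) * 0.017^0.5

84.8896 m^3/s


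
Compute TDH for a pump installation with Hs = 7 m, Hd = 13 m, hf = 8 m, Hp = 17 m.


TDH = Hs + Hd + hf + Hp = 7 + 13 + 8 + 17 = 45

45 m


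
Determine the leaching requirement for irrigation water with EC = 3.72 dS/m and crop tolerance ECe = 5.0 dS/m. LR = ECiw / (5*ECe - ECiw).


LR = ECiw / (5*ECe - ECiw)
LR = 3.72 / (5*5.0 - 3.72)
LR = 3.72 / 21.2800

0.1748


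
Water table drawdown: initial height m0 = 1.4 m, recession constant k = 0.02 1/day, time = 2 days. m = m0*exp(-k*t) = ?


m = m0 * exp(-k*t)
m = 1.4 * exp(-0.02 * 2)
m = 1.4 * exp(-0.0400)

1.3451 m


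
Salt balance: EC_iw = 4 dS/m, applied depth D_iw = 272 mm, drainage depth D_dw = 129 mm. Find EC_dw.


EC_dw = EC_iw * D_iw / D_dw
EC_dw = 4 * 272 / 129
EC_dw = 1088 / 129

8.4341 dS/m


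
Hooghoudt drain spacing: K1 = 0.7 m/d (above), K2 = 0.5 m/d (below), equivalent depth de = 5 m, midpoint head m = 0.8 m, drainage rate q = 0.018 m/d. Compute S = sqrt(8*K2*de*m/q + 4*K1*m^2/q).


S^2 = 8*K2*de*m/q + 4*K1*m^2/q
S^2 = 8*0.5*5*0.8/0.018 + 4*0.7*0.8^2/0.018
S = sqrt(988.4444)

31.4395 m


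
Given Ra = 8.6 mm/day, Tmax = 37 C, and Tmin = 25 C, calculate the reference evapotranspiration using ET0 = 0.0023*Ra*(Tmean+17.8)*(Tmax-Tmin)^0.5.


Tmean = (Tmax + Tmin)/2 = (37 + 25)/2 = 31.0
ET0 = 0.0023 * 8.6 * (31.0 + 17.8) * sqrt(37 - 25)
ET0 = 0.0023 * 8.6 * 48.8 * 3.464102

3.3438 mm/day


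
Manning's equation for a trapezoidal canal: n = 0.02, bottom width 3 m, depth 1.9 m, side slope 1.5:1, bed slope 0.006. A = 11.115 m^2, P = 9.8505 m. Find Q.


R = A/P = 11.115/9.8505 = 1.128369
Q = (1/0.02) * 11.115 * 1.128369^(2/3) * 0.006^0.5

46.6576 m^3/s


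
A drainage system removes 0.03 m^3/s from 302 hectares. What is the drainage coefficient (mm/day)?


DC = Q * 86400 / (A * 10000) * 1000
DC = 0.03 * 86400 / (302 * 10000) * 1000
DC = 2592000.0000 / 3020000

0.8583 mm/day


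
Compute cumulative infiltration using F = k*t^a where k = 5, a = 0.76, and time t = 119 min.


F = k * t^a = 5 * 119^0.76
F = 5 * 37.793376

188.9669 mm


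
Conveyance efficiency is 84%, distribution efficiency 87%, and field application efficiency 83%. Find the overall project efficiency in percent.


Ec = 0.84, Eb = 0.87, Ea = 0.83
E = 0.84 * 0.87 * 0.83 * 100 = 60.6564%

60.6564 %


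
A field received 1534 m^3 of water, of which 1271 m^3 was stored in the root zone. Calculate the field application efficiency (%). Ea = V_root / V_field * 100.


Ea = V_root / V_field * 100 = 1271 / 1534 * 100 = 82.8553%

82.8553 %


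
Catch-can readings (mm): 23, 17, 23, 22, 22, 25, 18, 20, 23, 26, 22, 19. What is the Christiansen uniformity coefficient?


mean = 21.666667 mm
MAD = 2.111111 mm
CU = (1 - 2.111111/21.666667)*100

90.2564 %


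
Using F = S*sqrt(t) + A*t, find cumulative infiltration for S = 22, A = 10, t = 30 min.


F = S*sqrt(t) + A*t
F = 22*sqrt(30) + 10*30
F = 22*5.477226 + 300

420.4990 mm


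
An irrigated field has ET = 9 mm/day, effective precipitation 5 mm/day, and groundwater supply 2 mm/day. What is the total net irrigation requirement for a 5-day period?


Daily deficit = ET - Pe - GW = 9 - 5 - 2 = 2 mm/day
NIR = 2 * 5 = 10 mm

10.0000 mm


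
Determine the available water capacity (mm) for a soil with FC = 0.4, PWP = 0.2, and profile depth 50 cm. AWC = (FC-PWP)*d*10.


AWC = (FC - PWP) * d * 10
AWC = (0.4 - 0.2) * 50 * 10
AWC = 0.2000 * 50 * 10

100.0000 mm


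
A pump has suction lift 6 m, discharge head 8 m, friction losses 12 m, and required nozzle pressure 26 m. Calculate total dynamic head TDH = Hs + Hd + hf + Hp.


TDH = Hs + Hd + hf + Hp = 6 + 8 + 12 + 26 = 52

52 m


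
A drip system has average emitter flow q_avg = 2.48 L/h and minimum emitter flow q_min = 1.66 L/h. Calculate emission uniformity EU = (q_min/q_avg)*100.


EU = (q_min/q_avg)*100 = (1.66/2.48)*100 = 66.9355%

66.9355 %


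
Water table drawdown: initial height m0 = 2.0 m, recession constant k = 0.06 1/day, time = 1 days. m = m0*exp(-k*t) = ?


m = m0 * exp(-k*t)
m = 2.0 * exp(-0.06 * 1)
m = 2.0 * exp(-0.0600)

1.8835 m


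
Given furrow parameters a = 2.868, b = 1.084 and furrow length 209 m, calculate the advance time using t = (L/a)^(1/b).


t = (L/a)^(1/b)
t = (209/2.868)^(1/1.084)
t = 72.873082^(1/1.084)

52.2679 min


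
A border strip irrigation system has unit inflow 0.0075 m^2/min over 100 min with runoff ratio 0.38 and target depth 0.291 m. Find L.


L = q*t/((1+r)*Z)
L = 0.0075*100/((1+0.38)*0.291)
L = 0.75/0.40158

1.8676 m


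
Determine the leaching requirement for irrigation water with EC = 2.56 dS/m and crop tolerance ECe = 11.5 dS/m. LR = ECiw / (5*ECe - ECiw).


LR = ECiw / (5*ECe - ECiw)
LR = 2.56 / (5*11.5 - 2.56)
LR = 2.56 / 54.9400

0.0466


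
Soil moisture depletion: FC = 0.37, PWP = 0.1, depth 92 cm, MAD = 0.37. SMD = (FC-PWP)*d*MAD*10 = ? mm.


SMD = (FC - PWP) * d * MAD * 10
SMD = (0.37 - 0.1) * 92 * 0.37 * 10
SMD = 0.2700 * 92 * 0.37 * 10

91.9080 mm


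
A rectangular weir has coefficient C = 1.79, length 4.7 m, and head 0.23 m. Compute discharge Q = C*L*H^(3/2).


Q = C * L * H^(3/2) = 1.79 * 4.7 * 0.23^1.5 = 1.79 * 4.7 * 0.110304

0.9280 m^3/s


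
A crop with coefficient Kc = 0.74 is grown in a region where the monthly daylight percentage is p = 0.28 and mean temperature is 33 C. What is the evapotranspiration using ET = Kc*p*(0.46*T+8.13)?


ET = Kc * p * (0.46*T + 8.13)
ET = 0.74 * 0.28 * (0.46*33 + 8.13)
ET = 0.74 * 0.28 * 23.3100

4.8298 mm/day


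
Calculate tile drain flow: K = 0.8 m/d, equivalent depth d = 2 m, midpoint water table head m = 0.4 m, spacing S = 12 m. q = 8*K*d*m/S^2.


q = 8*K*d*m/S^2
q = 8*0.8*2*0.4/12^2
q = 5.1200 / 144

0.0356 m/d


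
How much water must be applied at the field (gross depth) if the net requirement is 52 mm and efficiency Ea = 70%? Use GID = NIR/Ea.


Ea = 70% = 0.7
GID = NIR / Ea = 52 / 0.7 = 74.2857 mm

74.2857 mm


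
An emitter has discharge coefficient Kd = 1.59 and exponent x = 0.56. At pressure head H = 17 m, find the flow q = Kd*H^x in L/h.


q = Kd * H^x = 1.59 * 17^0.56 = 1.59 * 4.887102

7.7705 L/h


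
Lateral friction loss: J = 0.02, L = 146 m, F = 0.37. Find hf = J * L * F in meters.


hf = J * L * F = 0.02 * 146 * 0.37 = 1.0804 m

1.0804 m


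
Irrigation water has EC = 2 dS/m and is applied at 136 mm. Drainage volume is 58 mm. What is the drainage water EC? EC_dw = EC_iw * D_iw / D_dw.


EC_dw = EC_iw * D_iw / D_dw
EC_dw = 2 * 136 / 58
EC_dw = 272 / 58

4.6897 dS/m


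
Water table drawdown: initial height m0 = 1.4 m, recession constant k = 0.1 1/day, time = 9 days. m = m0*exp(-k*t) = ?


m = m0 * exp(-k*t)
m = 1.4 * exp(-0.1 * 9)
m = 1.4 * exp(-0.9000)

0.5692 m


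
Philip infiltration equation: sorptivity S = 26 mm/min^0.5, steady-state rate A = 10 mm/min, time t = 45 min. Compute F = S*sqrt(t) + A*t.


F = S*sqrt(t) + A*t
F = 26*sqrt(45) + 10*45
F = 26*6.708204 + 450

624.4133 mm


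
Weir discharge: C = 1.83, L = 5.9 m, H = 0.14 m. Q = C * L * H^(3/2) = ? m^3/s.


Q = C * L * H^(3/2) = 1.83 * 5.9 * 0.14^1.5 = 1.83 * 5.9 * 0.052383

0.5656 m^3/s


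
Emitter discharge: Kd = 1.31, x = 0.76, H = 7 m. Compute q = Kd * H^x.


q = Kd * H^x = 1.31 * 7^0.76 = 1.31 * 4.388080

5.7484 L/h


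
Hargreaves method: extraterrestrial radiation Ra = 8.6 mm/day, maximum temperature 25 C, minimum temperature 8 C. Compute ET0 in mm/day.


Tmean = (Tmax + Tmin)/2 = (25 + 8)/2 = 16.5
ET0 = 0.0023 * 8.6 * (16.5 + 17.8) * sqrt(25 - 8)
ET0 = 0.0023 * 8.6 * 34.3 * 4.123106

2.7973 mm/day


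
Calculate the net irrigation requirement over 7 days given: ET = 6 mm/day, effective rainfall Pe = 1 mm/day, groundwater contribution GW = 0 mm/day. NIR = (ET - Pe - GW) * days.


Daily deficit = ET - Pe - GW = 6 - 1 - 0 = 5 mm/day
NIR = 5 * 7 = 35 mm

35.0000 mm


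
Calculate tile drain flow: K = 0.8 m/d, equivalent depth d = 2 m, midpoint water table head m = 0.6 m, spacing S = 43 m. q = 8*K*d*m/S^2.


q = 8*K*d*m/S^2
q = 8*0.8*2*0.6/43^2
q = 7.6800 / 1849

0.0042 m/d


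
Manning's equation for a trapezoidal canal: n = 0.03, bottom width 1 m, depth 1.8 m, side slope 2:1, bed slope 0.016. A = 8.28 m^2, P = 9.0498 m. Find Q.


R = A/P = 8.28/9.0498 = 0.914937
Q = (1/0.03) * 8.28 * 0.914937^(2/3) * 0.016^0.5

32.9026 m^3/s


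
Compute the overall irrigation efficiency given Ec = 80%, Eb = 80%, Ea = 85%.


Ec = 0.8, Eb = 0.8, Ea = 0.85
E = 0.8 * 0.8 * 0.85 * 100 = 54.4000%

54.4000 %


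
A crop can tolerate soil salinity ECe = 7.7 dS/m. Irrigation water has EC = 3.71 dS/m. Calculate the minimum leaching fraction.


LR = ECiw / (5*ECe - ECiw)
LR = 3.71 / (5*7.7 - 3.71)
LR = 3.71 / 34.7900

0.1066


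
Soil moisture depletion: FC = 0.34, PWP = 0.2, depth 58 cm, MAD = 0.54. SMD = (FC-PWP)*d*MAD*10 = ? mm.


SMD = (FC - PWP) * d * MAD * 10
SMD = (0.34 - 0.2) * 58 * 0.54 * 10
SMD = 0.1400 * 58 * 0.54 * 10

43.8480 mm


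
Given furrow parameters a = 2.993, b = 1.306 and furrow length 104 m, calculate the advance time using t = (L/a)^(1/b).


t = (L/a)^(1/b)
t = (104/2.993)^(1/1.306)
t = 34.747745^(1/1.306)

15.1315 min


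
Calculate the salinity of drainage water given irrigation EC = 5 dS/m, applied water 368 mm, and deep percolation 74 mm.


EC_dw = EC_iw * D_iw / D_dw
EC_dw = 5 * 368 / 74
EC_dw = 1840 / 74

24.8649 dS/m


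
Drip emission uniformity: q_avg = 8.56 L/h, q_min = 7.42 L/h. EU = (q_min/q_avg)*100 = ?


EU = (q_min/q_avg)*100 = (7.42/8.56)*100 = 86.6822%

86.6822 %


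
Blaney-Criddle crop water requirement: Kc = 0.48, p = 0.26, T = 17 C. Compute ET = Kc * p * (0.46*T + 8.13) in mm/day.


ET = Kc * p * (0.46*T + 8.13)
ET = 0.48 * 0.26 * (0.46*17 + 8.13)
ET = 0.48 * 0.26 * 15.9500

1.9906 mm/day


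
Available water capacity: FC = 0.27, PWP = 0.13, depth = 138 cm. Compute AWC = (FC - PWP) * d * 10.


AWC = (FC - PWP) * d * 10
AWC = (0.27 - 0.13) * 138 * 10
AWC = 0.1400 * 138 * 10

193.2000 mm


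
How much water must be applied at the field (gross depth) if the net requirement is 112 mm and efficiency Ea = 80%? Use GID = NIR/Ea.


Ea = 80% = 0.8
GID = NIR / Ea = 112 / 0.8 = 140.0000 mm

140.0000 mm


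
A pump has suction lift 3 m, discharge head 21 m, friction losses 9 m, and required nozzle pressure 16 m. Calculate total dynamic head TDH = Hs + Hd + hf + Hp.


TDH = Hs + Hd + hf + Hp = 3 + 21 + 9 + 16 = 49

49 m


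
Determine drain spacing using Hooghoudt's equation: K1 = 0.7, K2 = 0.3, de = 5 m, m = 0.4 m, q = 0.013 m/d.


S^2 = 8*K2*de*m/q + 4*K1*m^2/q
S^2 = 8*0.3*5*0.4/0.013 + 4*0.7*0.4^2/0.013
S = sqrt(403.6923)

20.0921 m


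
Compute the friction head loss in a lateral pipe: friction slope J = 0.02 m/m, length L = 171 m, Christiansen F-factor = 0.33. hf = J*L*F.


hf = J * L * F = 0.02 * 171 * 0.33 = 1.1286 m

1.1286 m


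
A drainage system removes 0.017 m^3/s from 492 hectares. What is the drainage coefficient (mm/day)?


DC = Q * 86400 / (A * 10000) * 1000
DC = 0.017 * 86400 / (492 * 10000) * 1000
DC = 1468800.0000 / 4920000

0.2985 mm/day


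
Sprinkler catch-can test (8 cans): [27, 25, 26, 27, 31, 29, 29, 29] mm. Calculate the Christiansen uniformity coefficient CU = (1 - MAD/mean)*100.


mean = 27.875000 mm
MAD = 1.625000 mm
CU = (1 - 1.625000/27.875000)*100

94.1704 %


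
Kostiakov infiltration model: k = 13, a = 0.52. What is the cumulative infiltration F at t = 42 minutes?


F = k * t^a = 13 * 42^0.52
F = 13 * 6.983765

90.7889 mm


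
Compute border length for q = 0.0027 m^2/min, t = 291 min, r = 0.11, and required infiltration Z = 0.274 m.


L = q*t/((1+r)*Z)
L = 0.0027*291/((1+0.11)*0.274)
L = 0.7857/0.30414

2.5833 m


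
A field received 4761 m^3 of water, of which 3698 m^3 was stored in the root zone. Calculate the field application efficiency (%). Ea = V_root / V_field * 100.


Ea = V_root / V_field * 100 = 3698 / 4761 * 100 = 77.6728%

77.6728 %


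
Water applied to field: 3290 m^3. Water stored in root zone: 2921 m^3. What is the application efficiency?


Ea = V_root / V_field * 100 = 2921 / 3290 * 100 = 88.7842%

88.7842 %


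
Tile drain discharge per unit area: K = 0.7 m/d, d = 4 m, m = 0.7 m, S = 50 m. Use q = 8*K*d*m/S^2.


q = 8*K*d*m/S^2
q = 8*0.7*4*0.7/50^2
q = 15.6800 / 2500

0.0063 m/d


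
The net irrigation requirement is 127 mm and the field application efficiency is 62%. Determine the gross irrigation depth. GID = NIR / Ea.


Ea = 62% = 0.62
GID = NIR / Ea = 127 / 0.62 = 204.8387 mm

204.8387 mm


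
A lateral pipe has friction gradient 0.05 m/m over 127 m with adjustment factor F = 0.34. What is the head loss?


hf = J * L * F = 0.05 * 127 * 0.34 = 2.1590 m

2.1590 m


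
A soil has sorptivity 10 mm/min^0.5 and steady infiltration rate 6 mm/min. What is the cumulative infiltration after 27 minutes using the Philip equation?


F = S*sqrt(t) + A*t
F = 10*sqrt(27) + 6*27
F = 10*5.196152 + 162

213.9615 mm


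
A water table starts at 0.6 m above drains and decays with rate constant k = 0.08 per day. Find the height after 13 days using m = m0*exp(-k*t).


m = m0 * exp(-k*t)
m = 0.6 * exp(-0.08 * 13)
m = 0.6 * exp(-1.0400)

0.2121 m


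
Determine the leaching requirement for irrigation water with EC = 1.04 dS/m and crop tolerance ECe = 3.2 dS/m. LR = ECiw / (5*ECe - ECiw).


LR = ECiw / (5*ECe - ECiw)
LR = 1.04 / (5*3.2 - 1.04)
LR = 1.04 / 14.9600

0.0695


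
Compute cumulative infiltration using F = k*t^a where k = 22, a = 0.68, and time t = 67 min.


F = k * t^a = 22 * 67^0.68
F = 22 * 17.447406

383.8429 mm


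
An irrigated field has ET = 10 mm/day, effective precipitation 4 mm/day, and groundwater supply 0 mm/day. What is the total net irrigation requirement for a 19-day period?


Daily deficit = ET - Pe - GW = 10 - 4 - 0 = 6 mm/day
NIR = 6 * 19 = 114 mm

114.0000 mm


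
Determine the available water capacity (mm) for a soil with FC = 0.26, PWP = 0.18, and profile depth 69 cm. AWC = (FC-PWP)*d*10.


AWC = (FC - PWP) * d * 10
AWC = (0.26 - 0.18) * 69 * 10
AWC = 0.0800 * 69 * 10

55.2000 mm


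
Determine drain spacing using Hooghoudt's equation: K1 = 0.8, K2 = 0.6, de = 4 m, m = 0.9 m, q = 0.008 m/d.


S^2 = 8*K2*de*m/q + 4*K1*m^2/q
S^2 = 8*0.6*4*0.9/0.008 + 4*0.8*0.9^2/0.008
S = sqrt(2484.0000)

49.8397 m


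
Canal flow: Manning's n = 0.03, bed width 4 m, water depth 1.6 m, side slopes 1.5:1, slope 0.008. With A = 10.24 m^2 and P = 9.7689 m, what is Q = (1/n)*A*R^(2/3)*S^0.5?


R = A/P = 10.24/9.7689 = 1.048224
Q = (1/0.03) * 10.24 * 1.048224^(2/3) * 0.008^0.5

31.5036 m^3/s


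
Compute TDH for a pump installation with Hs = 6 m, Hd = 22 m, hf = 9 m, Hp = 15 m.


TDH = Hs + Hd + hf + Hp = 6 + 22 + 9 + 15 = 52

52 m


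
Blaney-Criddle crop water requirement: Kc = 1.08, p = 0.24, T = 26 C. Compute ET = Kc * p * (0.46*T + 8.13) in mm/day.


ET = Kc * p * (0.46*T + 8.13)
ET = 1.08 * 0.24 * (0.46*26 + 8.13)
ET = 1.08 * 0.24 * 20.0900

5.2073 mm/day


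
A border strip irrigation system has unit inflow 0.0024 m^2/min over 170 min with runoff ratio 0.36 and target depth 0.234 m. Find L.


L = q*t/((1+r)*Z)
L = 0.0024*170/((1+0.36)*0.234)
L = 0.408/0.31824

1.2821 m


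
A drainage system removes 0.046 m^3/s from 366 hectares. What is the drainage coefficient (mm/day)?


DC = Q * 86400 / (A * 10000) * 1000
DC = 0.046 * 86400 / (366 * 10000) * 1000
DC = 3974400.0000 / 3660000

1.0859 mm/day


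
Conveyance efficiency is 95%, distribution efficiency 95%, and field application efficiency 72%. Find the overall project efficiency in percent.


Ec = 0.95, Eb = 0.95, Ea = 0.72
E = 0.95 * 0.95 * 0.72 * 100 = 64.9800%

64.9800 %


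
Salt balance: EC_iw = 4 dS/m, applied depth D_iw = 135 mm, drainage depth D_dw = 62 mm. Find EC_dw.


EC_dw = EC_iw * D_iw / D_dw
EC_dw = 4 * 135 / 62
EC_dw = 540 / 62

8.7097 dS/m


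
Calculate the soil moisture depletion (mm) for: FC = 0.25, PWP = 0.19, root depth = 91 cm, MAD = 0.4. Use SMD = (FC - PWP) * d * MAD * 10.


SMD = (FC - PWP) * d * MAD * 10
SMD = (0.25 - 0.19) * 91 * 0.4 * 10
SMD = 0.0600 * 91 * 0.4 * 10

21.8400 mm


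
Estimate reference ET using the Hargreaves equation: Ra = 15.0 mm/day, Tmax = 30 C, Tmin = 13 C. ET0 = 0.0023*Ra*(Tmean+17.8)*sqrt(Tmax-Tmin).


Tmean = (Tmax + Tmin)/2 = (30 + 13)/2 = 21.5
ET0 = 0.0023 * 15.0 * (21.5 + 17.8) * sqrt(30 - 13)
ET0 = 0.0023 * 15.0 * 39.3 * 4.123106

5.5903 mm/day


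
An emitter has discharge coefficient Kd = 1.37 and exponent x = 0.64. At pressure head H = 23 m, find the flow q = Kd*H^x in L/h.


q = Kd * H^x = 1.37 * 23^0.64 = 1.37 * 7.438850

10.1912 L/h


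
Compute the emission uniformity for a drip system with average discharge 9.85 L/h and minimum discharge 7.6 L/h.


EU = (q_min/q_avg)*100 = (7.6/9.85)*100 = 77.1574%

77.1574 %


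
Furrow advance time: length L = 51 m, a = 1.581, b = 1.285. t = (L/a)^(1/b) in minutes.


t = (L/a)^(1/b)
t = (51/1.581)^(1/1.285)
t = 32.258065^(1/1.285)

14.9292 min


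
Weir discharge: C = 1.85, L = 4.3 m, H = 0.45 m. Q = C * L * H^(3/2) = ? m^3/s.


Q = C * L * H^(3/2) = 1.85 * 4.3 * 0.45^1.5 = 1.85 * 4.3 * 0.301869

2.4014 m^3/s


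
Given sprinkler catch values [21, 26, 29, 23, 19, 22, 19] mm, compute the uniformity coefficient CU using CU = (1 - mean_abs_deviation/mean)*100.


mean = 22.714286 mm
MAD = 2.816327 mm
CU = (1 - 2.816327/22.714286)*100

87.6011 %


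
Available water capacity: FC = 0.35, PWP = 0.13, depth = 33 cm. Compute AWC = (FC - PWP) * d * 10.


AWC = (FC - PWP) * d * 10
AWC = (0.35 - 0.13) * 33 * 10
AWC = 0.2200 * 33 * 10

72.6000 mm


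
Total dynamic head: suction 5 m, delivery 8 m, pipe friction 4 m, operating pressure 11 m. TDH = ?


TDH = Hs + Hd + hf + Hp = 5 + 8 + 4 + 11 = 28

28 m


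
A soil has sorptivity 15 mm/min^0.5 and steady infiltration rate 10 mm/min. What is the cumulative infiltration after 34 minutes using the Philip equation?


F = S*sqrt(t) + A*t
F = 15*sqrt(34) + 10*34
F = 15*5.830952 + 340

427.4643 mm


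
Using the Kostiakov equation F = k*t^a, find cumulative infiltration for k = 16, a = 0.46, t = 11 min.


F = k * t^a = 16 * 11^0.46
F = 16 * 3.013288

48.2126 mm


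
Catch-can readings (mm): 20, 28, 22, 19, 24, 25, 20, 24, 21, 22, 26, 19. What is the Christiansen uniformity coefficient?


mean = 22.500000 mm
MAD = 2.416667 mm
CU = (1 - 2.416667/22.500000)*100

89.2593 %


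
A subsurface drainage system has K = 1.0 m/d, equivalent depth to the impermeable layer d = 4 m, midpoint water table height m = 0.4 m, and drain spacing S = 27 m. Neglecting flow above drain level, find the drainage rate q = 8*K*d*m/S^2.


q = 8*K*d*m/S^2
q = 8*1.0*4*0.4/27^2
q = 12.8000 / 729

0.0176 m/d


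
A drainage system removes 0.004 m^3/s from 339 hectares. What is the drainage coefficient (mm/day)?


DC = Q * 86400 / (A * 10000) * 1000
DC = 0.004 * 86400 / (339 * 10000) * 1000
DC = 345600.0000 / 3390000

0.1019 mm/day


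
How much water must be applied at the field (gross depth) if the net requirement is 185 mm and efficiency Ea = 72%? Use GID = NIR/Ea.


Ea = 72% = 0.72
GID = NIR / Ea = 185 / 0.72 = 256.9444 mm

256.9444 mm


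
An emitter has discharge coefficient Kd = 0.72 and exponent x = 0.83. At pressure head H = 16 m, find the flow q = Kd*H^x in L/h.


q = Kd * H^x = 0.72 * 16^0.83 = 0.72 * 9.986644

7.1904 L/h


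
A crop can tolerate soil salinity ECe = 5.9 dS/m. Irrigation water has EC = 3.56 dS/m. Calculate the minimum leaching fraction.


LR = ECiw / (5*ECe - ECiw)
LR = 3.56 / (5*5.9 - 3.56)
LR = 3.56 / 25.9400

0.1372


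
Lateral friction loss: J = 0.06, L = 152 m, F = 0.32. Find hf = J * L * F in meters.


hf = J * L * F = 0.06 * 152 * 0.32 = 2.9184 m

2.9184 m


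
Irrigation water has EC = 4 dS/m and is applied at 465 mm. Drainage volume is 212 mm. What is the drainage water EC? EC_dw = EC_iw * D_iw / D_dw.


EC_dw = EC_iw * D_iw / D_dw
EC_dw = 4 * 465 / 212
EC_dw = 1860 / 212

8.7736 dS/m


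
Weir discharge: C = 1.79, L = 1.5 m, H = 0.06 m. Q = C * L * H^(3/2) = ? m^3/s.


Q = C * L * H^(3/2) = 1.79 * 1.5 * 0.06^1.5 = 1.79 * 1.5 * 0.014697

0.0395 m^3/s


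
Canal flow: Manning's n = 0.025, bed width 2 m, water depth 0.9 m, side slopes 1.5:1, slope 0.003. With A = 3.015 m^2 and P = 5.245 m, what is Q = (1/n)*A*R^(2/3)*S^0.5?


R = A/P = 3.015/5.245 = 0.574833
Q = (1/0.025) * 3.015 * 0.574833^(2/3) * 0.003^0.5

4.5667 m^3/s


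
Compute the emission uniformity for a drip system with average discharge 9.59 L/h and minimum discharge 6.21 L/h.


EU = (q_min/q_avg)*100 = (6.21/9.59)*100 = 64.7550%

64.7550 %


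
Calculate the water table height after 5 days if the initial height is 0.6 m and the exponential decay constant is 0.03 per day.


m = m0 * exp(-k*t)
m = 0.6 * exp(-0.03 * 5)
m = 0.6 * exp(-0.1500)

0.5164 m


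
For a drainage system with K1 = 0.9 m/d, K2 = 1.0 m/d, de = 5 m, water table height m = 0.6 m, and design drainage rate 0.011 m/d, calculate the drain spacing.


S^2 = 8*K2*de*m/q + 4*K1*m^2/q
S^2 = 8*1.0*5*0.6/0.011 + 4*0.9*0.6^2/0.011
S = sqrt(2299.6364)

47.9545 m


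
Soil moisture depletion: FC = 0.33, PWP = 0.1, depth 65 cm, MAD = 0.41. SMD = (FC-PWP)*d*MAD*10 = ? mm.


SMD = (FC - PWP) * d * MAD * 10
SMD = (0.33 - 0.1) * 65 * 0.41 * 10
SMD = 0.2300 * 65 * 0.41 * 10

61.2950 mm


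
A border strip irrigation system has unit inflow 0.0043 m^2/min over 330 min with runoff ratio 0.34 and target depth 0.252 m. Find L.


L = q*t/((1+r)*Z)
L = 0.0043*330/((1+0.34)*0.252)
L = 1.419/0.33768

4.2022 m


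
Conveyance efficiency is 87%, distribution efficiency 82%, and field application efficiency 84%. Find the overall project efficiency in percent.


Ec = 0.87, Eb = 0.82, Ea = 0.84
E = 0.87 * 0.82 * 0.84 * 100 = 59.9256%

59.9256 %


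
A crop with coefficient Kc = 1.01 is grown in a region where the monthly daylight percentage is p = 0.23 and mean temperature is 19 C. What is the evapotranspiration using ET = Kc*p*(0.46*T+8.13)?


ET = Kc * p * (0.46*T + 8.13)
ET = 1.01 * 0.23 * (0.46*19 + 8.13)
ET = 1.01 * 0.23 * 16.8700

3.9189 mm/day


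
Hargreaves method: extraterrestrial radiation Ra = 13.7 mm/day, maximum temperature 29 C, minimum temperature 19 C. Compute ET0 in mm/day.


Tmean = (Tmax + Tmin)/2 = (29 + 19)/2 = 24.0
ET0 = 0.0023 * 13.7 * (24.0 + 17.8) * sqrt(29 - 19)
ET0 = 0.0023 * 13.7 * 41.8 * 3.162278

4.1651 mm/day


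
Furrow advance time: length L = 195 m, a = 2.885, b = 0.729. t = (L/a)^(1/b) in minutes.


t = (L/a)^(1/b)
t = (195/2.885)^(1/0.729)
t = 67.590988^(1/0.729)

323.6946 min


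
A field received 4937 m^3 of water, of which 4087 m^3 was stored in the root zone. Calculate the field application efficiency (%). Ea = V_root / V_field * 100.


Ea = V_root / V_field * 100 = 4087 / 4937 * 100 = 82.7831%

82.7831 %


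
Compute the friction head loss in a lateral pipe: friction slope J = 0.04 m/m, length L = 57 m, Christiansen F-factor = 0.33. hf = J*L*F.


hf = J * L * F = 0.04 * 57 * 0.33 = 0.7524 m

0.7524 m


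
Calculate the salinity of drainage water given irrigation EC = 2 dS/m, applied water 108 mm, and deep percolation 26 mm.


EC_dw = EC_iw * D_iw / D_dw
EC_dw = 2 * 108 / 26
EC_dw = 216 / 26

8.3077 dS/m


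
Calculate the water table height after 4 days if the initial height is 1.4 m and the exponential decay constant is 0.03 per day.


m = m0 * exp(-k*t)
m = 1.4 * exp(-0.03 * 4)
m = 1.4 * exp(-0.1200)

1.2417 m


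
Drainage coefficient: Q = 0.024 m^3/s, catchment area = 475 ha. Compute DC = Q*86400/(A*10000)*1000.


DC = Q * 86400 / (A * 10000) * 1000
DC = 0.024 * 86400 / (475 * 10000) * 1000
DC = 2073600.0000 / 4750000

0.4365 mm/day
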